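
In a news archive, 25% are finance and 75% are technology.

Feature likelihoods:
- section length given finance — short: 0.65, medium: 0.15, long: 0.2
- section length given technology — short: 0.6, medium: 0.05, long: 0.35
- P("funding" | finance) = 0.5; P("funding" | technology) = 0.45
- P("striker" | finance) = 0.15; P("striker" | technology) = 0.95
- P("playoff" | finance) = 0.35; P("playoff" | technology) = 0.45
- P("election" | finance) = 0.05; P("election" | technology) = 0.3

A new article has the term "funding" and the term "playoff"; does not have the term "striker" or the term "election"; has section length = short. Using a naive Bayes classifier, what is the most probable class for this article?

finance: 0.25 × 0.65 × 0.5 × (1−0.15) × 0.35 × (1−0.05) = 0.02296328125
technology: 0.75 × 0.6 × 0.45 × (1−0.95) × 0.45 × (1−0.3) = 0.003189375
Highest score → finance.

finance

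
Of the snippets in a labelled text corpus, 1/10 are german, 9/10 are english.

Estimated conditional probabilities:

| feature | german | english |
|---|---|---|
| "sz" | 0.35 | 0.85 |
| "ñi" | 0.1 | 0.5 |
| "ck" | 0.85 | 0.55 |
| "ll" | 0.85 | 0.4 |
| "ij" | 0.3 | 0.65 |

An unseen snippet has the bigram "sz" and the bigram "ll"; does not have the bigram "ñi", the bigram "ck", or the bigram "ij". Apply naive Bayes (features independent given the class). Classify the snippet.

german: 0.1 × 0.35 × (1−0.1) × (1−0.85) × 0.85 × (1−0.3) = 0.002811375
english: 0.9 × 0.85 × (1−0.5) × (1−0.55) × 0.4 × (1−0.65) = 0.0240975
Highest score → english.

english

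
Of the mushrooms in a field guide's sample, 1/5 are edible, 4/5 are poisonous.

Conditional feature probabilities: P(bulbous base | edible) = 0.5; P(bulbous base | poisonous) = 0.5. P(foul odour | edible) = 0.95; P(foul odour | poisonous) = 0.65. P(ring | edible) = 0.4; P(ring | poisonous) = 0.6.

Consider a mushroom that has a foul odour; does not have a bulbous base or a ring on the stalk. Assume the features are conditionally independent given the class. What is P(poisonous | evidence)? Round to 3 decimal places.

edible: 0.2 × (1−0.5) × 0.95 × (1−0.4) = 0.057
poisonous: 0.8 × (1−0.5) × 0.65 × (1−0.6) = 0.104
P(poisonous | x) = 0.104 / 0.161 ≈ 0.646

0.646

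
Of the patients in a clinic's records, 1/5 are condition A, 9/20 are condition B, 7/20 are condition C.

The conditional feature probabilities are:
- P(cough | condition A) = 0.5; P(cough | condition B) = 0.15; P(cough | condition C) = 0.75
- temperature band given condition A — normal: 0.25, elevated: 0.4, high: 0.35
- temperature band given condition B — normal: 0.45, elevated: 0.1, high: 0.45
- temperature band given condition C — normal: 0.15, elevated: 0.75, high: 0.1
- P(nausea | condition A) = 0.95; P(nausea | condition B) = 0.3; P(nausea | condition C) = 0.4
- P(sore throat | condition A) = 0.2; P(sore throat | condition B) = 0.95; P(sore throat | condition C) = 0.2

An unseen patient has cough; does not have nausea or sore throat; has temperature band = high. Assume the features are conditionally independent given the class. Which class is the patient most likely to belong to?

condition A: 0.2 × 0.5 × 0.35 × (1−0.95) × (1−0.2) = 0.0014
condition B: 0.45 × 0.15 × 0.45 × (1−0.3) × (1−0.95) = 0.001063125
condition C: 0.35 × 0.75 × 0.1 × (1−0.4) × (1−0.2) = 0.0126
Highest score → condition C.

condition C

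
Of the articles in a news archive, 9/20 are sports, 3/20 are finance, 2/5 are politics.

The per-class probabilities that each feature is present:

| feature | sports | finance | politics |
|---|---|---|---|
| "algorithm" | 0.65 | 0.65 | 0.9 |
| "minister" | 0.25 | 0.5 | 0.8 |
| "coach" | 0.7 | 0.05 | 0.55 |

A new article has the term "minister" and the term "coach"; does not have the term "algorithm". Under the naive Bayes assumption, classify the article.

sports: 0.45 × (1−0.65) × 0.25 × 0.7 = 0.0275625
finance: 0.15 × (1−0.65) × 0.5 × 0.05 = 0.0013125
politics: 0.4 × (1−0.9) × 0.8 × 0.55 = 0.0176
Highest score → sports.

sports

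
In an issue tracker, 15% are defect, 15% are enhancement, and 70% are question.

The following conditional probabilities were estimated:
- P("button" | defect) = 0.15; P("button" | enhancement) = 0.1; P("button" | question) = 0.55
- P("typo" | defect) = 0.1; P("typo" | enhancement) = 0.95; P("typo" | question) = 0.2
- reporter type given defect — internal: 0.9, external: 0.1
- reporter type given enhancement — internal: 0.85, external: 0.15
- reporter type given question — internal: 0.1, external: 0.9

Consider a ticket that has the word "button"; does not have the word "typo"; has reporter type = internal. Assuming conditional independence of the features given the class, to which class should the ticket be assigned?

defect: 0.15 × 0.15 × (1−0.1) × 0.9 = 0.018225
enhancement: 0.15 × 0.1 × (1−0.95) × 0.85 = 0.0006375
question: 0.7 × 0.55 × (1−0.2) × 0.1 = 0.0308
Highest score → question.

question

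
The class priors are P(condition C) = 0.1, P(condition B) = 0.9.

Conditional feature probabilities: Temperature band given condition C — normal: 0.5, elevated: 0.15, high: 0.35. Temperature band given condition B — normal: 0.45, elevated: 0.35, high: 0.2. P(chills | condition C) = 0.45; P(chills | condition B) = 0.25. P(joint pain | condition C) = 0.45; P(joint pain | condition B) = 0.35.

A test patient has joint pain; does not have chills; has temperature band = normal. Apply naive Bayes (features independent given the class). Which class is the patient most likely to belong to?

condition C: 0.1 × 0.5 × (1−0.45) × 0.45 = 0.012375
condition B: 0.9 × 0.45 × (1−0.25) × 0.35 = 0.1063125
Highest score → condition B.

condition B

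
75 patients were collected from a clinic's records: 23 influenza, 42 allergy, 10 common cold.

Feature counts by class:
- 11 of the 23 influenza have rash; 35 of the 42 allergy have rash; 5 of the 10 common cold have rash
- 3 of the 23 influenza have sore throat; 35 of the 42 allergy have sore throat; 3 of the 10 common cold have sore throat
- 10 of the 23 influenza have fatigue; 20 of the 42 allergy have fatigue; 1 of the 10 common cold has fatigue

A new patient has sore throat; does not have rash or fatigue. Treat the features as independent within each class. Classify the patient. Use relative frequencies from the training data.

influenza: (23/75) × (12/23) × (3/23) × (13/23) ≈ 0.0117958
allergy: (42/75) × (7/42) × (35/42) × (22/42) ≈ 0.0407407
common cold: (10/75) × (5/10) × (3/10) × (9/10) = 0.018
Highest score → allergy.

allergy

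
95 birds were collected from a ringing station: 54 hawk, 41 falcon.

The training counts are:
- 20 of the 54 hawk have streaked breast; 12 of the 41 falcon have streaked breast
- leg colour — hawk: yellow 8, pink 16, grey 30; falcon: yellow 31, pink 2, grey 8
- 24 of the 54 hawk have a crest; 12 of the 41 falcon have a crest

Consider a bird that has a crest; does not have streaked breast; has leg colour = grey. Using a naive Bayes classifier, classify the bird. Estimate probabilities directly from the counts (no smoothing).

hawk

hawk: (54/95) × (34/54) × (30/54) × (24/54) ≈ 0.0883691
falcon: (41/95) × (29/41) × (8/41) × (12/41) ≈ 0.0174332
Highest score → hawk.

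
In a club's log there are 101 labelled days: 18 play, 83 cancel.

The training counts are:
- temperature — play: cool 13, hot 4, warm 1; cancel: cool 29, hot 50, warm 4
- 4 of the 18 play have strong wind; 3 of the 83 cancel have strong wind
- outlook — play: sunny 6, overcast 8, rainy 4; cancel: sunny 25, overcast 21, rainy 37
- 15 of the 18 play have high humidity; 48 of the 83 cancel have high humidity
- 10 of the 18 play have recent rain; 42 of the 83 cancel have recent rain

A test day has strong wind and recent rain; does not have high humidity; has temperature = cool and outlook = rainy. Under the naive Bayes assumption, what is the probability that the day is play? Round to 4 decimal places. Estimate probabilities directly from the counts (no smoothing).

0.3735

play: (18/101) × (13/18) × (4/18) × (4/18) × (3/18) × (10/18) ≈ 0.000588536
cancel: (83/101) × (29/83) × (3/83) × (37/83) × (35/83) × (42/83) ≈ 0.000987199
P(play | x) = 0.000588536 / 0.001575735 ≈ 0.3735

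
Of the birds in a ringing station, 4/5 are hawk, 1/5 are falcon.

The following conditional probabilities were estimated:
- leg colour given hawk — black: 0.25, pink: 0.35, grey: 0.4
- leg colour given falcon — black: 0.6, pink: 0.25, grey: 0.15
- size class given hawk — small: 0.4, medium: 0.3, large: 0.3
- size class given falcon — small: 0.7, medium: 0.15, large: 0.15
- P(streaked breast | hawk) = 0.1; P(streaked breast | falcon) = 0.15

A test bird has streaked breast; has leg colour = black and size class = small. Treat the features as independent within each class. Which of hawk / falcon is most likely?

hawk: 0.8 × 0.25 × 0.4 × 0.1 = 0.008
falcon: 0.2 × 0.6 × 0.7 × 0.15 = 0.0126
Highest score → falcon.

falcon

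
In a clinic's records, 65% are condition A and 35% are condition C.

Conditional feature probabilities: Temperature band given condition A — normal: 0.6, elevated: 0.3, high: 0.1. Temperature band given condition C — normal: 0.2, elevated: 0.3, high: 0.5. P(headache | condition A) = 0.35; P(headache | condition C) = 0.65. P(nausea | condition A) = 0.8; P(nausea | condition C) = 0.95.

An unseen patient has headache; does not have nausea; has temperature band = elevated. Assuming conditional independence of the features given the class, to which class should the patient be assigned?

condition A: 0.65 × 0.3 × 0.35 × (1−0.8) = 0.01365
condition C: 0.35 × 0.3 × 0.65 × (1−0.95) = 0.0034125
Highest score → condition A.

condition A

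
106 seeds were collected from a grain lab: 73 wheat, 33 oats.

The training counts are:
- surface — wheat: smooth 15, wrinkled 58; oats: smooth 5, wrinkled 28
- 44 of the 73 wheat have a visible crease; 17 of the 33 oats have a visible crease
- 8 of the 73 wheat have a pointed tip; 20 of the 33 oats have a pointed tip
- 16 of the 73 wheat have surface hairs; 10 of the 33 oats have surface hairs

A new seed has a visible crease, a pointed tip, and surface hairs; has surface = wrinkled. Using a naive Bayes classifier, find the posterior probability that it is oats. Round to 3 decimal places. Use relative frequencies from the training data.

0.759

wheat: (73/106) × (58/73) × (44/73) × (8/73) × (16/73) ≈ 0.00792166
oats: (33/106) × (28/33) × (17/33) × (20/33) × (10/33) ≈ 0.0249913
P(oats | x) = 0.0249913 / 0.03291296 ≈ 0.759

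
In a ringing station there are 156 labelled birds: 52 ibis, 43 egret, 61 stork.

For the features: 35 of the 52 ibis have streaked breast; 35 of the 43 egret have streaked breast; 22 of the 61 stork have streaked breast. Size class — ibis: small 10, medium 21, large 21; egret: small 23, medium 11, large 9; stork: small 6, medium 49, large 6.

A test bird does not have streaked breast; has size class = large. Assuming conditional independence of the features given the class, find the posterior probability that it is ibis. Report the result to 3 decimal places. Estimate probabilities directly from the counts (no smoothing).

0.555

ibis: (52/156) × (17/52) × (21/52) ≈ 0.0440089
egret: (43/156) × (8/43) × (9/43) ≈ 0.0107335
stork: (61/156) × (39/61) × (6/61) ≈ 0.0245902
P(ibis | x) = 0.0440089 / 0.0793326 ≈ 0.555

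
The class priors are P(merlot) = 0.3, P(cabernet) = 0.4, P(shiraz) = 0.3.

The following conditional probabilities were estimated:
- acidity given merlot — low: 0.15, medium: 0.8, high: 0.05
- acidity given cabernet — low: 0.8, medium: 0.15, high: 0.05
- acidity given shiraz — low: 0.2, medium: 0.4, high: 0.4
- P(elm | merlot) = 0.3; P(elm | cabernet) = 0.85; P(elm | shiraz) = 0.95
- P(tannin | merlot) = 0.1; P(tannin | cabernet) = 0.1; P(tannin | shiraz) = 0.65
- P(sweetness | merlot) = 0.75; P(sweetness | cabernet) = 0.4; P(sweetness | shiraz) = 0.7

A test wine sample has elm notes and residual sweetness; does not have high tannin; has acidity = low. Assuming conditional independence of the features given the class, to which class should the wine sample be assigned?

merlot: 0.3 × 0.15 × 0.3 × (1−0.1) × 0.75 = 0.0091125
cabernet: 0.4 × 0.8 × 0.85 × (1−0.1) × 0.4 = 0.09792
shiraz: 0.3 × 0.2 × 0.95 × (1−0.65) × 0.7 = 0.013965
Highest score → cabernet.

cabernet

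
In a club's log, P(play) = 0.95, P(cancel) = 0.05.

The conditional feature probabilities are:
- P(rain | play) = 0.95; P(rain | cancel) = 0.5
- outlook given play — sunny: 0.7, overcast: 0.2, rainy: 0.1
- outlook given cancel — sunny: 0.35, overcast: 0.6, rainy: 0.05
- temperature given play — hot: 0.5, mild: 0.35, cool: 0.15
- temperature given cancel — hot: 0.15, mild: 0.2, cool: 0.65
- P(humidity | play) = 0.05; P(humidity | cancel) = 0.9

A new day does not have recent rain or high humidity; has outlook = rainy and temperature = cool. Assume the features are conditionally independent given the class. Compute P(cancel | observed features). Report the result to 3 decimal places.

0.107

play: 0.95 × (1−0.95) × 0.1 × 0.15 × (1−0.05) = 0.000676875
cancel: 0.05 × (1−0.5) × 0.05 × 0.65 × (1−0.9) = 0.00008125
P(cancel | x) = 0.00008125 / 0.000758125 ≈ 0.107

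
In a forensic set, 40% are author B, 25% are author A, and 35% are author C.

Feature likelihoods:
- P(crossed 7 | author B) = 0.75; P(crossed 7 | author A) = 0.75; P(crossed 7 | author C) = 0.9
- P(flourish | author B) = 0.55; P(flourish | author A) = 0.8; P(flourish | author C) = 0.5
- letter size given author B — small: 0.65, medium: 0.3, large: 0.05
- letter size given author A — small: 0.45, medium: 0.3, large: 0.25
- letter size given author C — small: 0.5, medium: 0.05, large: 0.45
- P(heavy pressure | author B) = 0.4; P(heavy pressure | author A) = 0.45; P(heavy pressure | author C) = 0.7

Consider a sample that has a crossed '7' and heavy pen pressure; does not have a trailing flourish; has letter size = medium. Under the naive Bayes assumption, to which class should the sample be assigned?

author B: 0.4 × 0.75 × (1−0.55) × 0.3 × 0.4 = 0.0162
author A: 0.25 × 0.75 × (1−0.8) × 0.3 × 0.45 = 0.0050625
author C: 0.35 × 0.9 × (1−0.5) × 0.05 × 0.7 = 0.0055125
Highest score → author B.

author B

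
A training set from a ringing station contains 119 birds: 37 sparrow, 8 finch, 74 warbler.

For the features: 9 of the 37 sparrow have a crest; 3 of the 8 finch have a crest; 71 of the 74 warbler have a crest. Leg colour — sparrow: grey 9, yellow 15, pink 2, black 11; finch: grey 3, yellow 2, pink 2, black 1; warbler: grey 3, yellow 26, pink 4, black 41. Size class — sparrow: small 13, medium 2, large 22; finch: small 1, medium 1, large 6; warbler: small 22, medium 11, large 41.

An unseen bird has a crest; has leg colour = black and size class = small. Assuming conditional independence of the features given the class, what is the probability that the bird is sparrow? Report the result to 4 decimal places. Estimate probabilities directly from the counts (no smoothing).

sparrow: (37/119) × (9/37) × (11/37) × (13/37) ≈ 0.00790002
finch: (8/119) × (3/8) × (1/8) × (1/8) ≈ 0.000393908
warbler: (74/119) × (71/74) × (41/74) × (22/74) ≈ 0.0982776
P(sparrow | x) = 0.00790002 / 0.106571528 ≈ 0.0741

0.0741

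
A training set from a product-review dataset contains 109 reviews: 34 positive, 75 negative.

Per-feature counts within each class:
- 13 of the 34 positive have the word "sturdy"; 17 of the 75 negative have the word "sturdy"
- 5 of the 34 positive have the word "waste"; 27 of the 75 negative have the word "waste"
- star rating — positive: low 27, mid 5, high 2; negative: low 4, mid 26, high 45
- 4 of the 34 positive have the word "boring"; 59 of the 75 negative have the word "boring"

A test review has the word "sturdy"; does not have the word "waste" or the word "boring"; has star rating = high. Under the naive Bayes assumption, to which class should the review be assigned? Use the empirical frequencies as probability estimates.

negative

positive: (34/109) × (13/34) × (29/34) × (2/34) × (30/34) ≈ 0.00527994
negative: (75/109) × (17/75) × (48/75) × (45/75) × (16/75) ≈ 0.0127765
Highest score → negative.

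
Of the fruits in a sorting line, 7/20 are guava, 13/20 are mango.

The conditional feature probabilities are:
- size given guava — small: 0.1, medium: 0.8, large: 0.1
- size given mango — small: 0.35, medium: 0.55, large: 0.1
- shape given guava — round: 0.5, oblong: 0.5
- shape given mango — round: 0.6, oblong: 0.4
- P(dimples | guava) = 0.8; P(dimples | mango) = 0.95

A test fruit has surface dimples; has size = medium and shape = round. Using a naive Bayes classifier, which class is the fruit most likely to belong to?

mango

guava: 0.35 × 0.8 × 0.5 × 0.8 = 0.112
mango: 0.65 × 0.55 × 0.6 × 0.95 = 0.203775
Highest score → mango.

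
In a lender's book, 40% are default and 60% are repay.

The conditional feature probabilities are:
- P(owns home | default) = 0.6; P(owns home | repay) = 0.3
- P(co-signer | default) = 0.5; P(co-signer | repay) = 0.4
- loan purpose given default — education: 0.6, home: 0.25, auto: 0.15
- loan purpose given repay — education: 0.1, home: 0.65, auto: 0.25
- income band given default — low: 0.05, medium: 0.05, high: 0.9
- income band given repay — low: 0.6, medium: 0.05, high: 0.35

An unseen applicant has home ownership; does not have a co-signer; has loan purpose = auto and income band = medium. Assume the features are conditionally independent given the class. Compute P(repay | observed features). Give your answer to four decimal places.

0.6000

default: 0.4 × 0.6 × (1−0.5) × 0.15 × 0.05 = 0.0009
repay: 0.6 × 0.3 × (1−0.4) × 0.25 × 0.05 = 0.00135
P(repay | x) = 0.00135 / 0.00225 ≈ 0.6000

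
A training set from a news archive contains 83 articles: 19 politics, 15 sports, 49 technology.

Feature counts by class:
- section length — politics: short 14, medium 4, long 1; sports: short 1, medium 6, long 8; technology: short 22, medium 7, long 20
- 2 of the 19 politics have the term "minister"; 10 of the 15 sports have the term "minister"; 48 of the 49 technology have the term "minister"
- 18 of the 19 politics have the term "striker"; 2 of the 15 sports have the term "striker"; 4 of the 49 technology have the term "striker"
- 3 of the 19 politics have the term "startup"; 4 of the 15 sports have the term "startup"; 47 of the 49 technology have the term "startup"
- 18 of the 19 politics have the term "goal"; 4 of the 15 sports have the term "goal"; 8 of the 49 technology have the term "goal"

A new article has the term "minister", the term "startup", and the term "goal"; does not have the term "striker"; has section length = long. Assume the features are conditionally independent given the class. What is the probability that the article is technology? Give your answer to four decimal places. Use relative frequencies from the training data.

0.8953

politics: (19/83) × (1/19) × (2/19) × (1/19) × (3/19) × (18/19) ≈ 0.00000998461
sports: (15/83) × (8/15) × (10/15) × (13/15) × (4/15) × (4/15) ≈ 0.00396014
technology: (49/83) × (20/49) × (48/49) × (45/49) × (47/49) × (8/49) ≈ 0.0339476
P(technology | x) = 0.0339476 / 0.03791772461 ≈ 0.8953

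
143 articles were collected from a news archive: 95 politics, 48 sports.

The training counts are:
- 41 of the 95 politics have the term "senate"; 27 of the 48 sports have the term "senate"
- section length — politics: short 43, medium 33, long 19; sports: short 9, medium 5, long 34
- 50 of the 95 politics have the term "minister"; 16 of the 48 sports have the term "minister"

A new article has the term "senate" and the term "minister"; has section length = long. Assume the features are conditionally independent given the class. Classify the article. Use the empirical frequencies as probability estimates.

sports

politics: (95/143) × (41/95) × (19/95) × (50/95) ≈ 0.0301803
sports: (48/143) × (27/48) × (34/48) × (16/48) ≈ 0.0445804
Highest score → sports.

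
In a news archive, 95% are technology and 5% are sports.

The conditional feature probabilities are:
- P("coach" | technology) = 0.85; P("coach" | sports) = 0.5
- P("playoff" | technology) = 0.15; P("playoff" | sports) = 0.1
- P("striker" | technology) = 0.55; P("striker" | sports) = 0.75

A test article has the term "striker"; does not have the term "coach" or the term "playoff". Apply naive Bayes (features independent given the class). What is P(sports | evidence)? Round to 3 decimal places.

technology: 0.95 × (1−0.85) × (1−0.15) × 0.55 = 0.06661875
sports: 0.05 × (1−0.5) × (1−0.1) × 0.75 = 0.016875
P(sports | x) = 0.016875 / 0.08349375 ≈ 0.202

0.202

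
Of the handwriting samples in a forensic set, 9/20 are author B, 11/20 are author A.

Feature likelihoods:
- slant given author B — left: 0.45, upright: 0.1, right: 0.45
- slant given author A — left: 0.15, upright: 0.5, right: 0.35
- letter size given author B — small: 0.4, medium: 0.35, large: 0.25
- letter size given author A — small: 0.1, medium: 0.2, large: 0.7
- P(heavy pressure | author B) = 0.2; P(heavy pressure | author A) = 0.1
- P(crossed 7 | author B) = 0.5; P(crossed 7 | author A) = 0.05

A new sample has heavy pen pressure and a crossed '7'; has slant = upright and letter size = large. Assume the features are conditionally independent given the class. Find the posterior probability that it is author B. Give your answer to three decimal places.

author B: 0.45 × 0.1 × 0.25 × 0.2 × 0.5 = 0.001125
author A: 0.55 × 0.5 × 0.7 × 0.1 × 0.05 = 0.0009625
P(author B | x) = 0.001125 / 0.0020875 ≈ 0.539

0.539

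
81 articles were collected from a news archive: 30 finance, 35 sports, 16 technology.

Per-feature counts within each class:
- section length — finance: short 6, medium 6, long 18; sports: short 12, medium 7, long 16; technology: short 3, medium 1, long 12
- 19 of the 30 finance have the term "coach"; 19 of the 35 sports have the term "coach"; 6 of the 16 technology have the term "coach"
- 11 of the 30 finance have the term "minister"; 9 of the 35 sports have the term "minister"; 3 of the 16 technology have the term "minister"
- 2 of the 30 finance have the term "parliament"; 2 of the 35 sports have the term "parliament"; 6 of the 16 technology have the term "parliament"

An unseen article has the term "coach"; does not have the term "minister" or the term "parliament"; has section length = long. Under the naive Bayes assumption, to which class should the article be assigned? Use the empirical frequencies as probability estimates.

finance

finance: (30/81) × (18/30) × (19/30) × (19/30) × (28/30) ≈ 0.0831934
sports: (35/81) × (16/35) × (19/35) × (26/35) × (33/35) ≈ 0.0751055
technology: (16/81) × (12/16) × (6/16) × (13/16) × (10/16) ≈ 0.0282118
Highest score → finance.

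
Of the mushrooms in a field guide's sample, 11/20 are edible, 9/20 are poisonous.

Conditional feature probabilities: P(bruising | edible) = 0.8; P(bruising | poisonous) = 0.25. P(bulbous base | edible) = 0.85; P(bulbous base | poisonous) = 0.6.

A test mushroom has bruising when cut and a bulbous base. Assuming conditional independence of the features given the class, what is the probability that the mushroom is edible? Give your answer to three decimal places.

0.847

edible: 0.55 × 0.8 × 0.85 = 0.374
poisonous: 0.45 × 0.25 × 0.6 = 0.0675
P(edible | x) = 0.374 / 0.4415 ≈ 0.847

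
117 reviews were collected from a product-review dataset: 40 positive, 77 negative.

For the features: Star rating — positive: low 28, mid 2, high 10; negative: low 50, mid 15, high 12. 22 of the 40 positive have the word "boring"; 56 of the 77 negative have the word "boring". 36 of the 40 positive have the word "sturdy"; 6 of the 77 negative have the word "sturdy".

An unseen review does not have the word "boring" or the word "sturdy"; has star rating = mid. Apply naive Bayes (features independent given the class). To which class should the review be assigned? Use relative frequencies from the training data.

positive: (40/117) × (2/40) × (18/40) × (4/40) ≈ 0.000769231
negative: (77/117) × (15/77) × (21/77) × (71/77) ≈ 0.0322405
Highest score → negative.

negative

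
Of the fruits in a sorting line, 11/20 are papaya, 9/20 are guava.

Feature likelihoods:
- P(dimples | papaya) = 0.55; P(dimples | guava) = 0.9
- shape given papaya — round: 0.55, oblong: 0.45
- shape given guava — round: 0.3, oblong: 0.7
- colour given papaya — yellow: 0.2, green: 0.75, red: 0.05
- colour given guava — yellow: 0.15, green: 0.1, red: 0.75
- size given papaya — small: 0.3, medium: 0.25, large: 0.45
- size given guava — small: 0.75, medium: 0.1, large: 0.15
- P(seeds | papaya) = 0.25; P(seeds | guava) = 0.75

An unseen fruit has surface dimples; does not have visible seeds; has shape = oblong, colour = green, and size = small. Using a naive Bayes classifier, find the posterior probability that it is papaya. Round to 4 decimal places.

papaya: 0.55 × 0.55 × 0.45 × 0.75 × 0.3 × (1−0.25) = 0.02297109375
guava: 0.45 × 0.9 × 0.7 × 0.1 × 0.75 × (1−0.75) = 0.005315625
P(papaya | x) = 0.02297109375 / 0.02828671875 ≈ 0.8121

0.8121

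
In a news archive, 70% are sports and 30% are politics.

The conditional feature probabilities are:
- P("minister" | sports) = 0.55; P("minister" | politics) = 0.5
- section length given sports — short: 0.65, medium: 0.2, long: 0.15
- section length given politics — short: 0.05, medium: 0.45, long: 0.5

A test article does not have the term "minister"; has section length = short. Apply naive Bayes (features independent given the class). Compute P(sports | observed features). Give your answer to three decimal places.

sports: 0.7 × (1−0.55) × 0.65 = 0.20475
politics: 0.3 × (1−0.5) × 0.05 = 0.0075
P(sports | x) = 0.20475 / 0.21225 ≈ 0.965

0.965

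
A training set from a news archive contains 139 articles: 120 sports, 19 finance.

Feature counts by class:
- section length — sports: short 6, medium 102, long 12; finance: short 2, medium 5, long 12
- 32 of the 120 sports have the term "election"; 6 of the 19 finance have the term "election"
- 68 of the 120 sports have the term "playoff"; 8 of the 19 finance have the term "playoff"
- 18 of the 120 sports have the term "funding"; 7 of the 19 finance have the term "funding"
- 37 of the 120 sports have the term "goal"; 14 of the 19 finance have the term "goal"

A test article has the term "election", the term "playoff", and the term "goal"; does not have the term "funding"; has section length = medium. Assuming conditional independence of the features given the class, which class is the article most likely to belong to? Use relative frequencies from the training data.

sports

sports: (120/139) × (102/120) × (32/120) × (68/120) × (102/120) × (37/120) ≈ 0.0290617
finance: (19/139) × (5/19) × (6/19) × (8/19) × (12/19) × (14/19) ≈ 0.00222583
Highest score → sports.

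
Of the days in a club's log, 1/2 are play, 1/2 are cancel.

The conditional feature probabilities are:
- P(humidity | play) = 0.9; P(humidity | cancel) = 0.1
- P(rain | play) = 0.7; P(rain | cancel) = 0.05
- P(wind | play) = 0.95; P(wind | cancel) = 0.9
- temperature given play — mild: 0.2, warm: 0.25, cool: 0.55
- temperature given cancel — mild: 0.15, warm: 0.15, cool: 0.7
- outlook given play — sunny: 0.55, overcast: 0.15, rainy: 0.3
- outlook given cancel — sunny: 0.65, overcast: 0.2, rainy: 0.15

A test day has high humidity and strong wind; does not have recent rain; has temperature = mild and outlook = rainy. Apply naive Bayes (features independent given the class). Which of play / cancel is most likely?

play

play: 0.5 × 0.9 × (1−0.7) × 0.95 × 0.2 × 0.3 = 0.007695
cancel: 0.5 × 0.1 × (1−0.05) × 0.9 × 0.15 × 0.15 = 0.000961875
Highest score → play.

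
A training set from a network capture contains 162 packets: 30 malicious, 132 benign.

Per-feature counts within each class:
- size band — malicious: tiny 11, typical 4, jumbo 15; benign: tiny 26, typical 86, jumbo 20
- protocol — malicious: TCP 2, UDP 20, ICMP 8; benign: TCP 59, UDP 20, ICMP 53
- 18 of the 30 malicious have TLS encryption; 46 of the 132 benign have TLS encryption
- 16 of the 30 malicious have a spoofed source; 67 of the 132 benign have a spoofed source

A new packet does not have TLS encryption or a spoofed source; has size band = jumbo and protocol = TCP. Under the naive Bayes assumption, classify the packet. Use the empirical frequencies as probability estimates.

malicious: (30/162) × (15/30) × (2/30) × (12/30) × (14/30) ≈ 0.00115226
benign: (132/162) × (20/132) × (59/132) × (86/132) × (65/132) ≈ 0.0177034
Highest score → benign.

benign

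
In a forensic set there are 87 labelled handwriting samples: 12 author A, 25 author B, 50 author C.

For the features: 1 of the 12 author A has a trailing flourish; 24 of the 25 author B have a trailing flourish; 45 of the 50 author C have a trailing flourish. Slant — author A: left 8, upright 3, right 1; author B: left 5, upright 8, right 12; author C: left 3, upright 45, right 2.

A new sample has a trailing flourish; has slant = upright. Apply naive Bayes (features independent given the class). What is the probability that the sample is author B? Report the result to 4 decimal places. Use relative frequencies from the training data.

0.1586

author A: (12/87) × (1/12) × (3/12) ≈ 0.00287356
author B: (25/87) × (24/25) × (8/25) ≈ 0.0882759
author C: (50/87) × (45/50) × (45/50) ≈ 0.465517
P(author B | x) = 0.0882759 / 0.55666646 ≈ 0.1586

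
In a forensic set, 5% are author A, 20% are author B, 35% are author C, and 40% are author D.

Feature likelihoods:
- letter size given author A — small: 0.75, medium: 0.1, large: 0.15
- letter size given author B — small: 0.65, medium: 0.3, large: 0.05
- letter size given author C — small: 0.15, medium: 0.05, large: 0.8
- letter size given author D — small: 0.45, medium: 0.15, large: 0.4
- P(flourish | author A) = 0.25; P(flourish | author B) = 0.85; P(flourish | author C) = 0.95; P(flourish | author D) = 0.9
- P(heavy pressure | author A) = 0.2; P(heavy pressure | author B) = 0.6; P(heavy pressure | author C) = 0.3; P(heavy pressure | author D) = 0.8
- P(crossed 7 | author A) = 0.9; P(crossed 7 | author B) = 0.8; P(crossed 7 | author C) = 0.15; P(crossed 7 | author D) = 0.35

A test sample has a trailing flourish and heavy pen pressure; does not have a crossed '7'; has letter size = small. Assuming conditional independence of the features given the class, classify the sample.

author A: 0.05 × 0.75 × 0.25 × 0.2 × (1−0.9) = 0.0001875
author B: 0.2 × 0.65 × 0.85 × 0.6 × (1−0.8) = 0.01326
author C: 0.35 × 0.15 × 0.95 × 0.3 × (1−0.15) = 0.012718125
author D: 0.4 × 0.45 × 0.9 × 0.8 × (1−0.35) = 0.08424
Highest score → author D.

author D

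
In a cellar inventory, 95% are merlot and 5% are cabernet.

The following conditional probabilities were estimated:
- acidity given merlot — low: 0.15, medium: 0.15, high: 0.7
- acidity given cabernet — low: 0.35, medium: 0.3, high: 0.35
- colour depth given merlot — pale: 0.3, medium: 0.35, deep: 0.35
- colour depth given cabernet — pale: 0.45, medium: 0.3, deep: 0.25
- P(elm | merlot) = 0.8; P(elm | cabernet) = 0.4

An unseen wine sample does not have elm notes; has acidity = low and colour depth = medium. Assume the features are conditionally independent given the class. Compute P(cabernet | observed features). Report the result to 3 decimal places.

0.240

merlot: 0.95 × 0.15 × 0.35 × (1−0.8) = 0.009975
cabernet: 0.05 × 0.35 × 0.3 × (1−0.4) = 0.00315
P(cabernet | x) = 0.00315 / 0.013125 ≈ 0.240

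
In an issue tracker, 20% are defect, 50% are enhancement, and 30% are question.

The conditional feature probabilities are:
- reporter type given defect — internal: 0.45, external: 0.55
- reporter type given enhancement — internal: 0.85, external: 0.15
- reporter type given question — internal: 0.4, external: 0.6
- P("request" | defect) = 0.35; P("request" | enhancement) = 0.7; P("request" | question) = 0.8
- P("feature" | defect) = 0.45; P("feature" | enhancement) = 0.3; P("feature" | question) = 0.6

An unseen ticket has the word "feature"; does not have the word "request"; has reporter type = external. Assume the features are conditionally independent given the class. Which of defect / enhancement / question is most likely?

defect

defect: 0.2 × 0.55 × (1−0.35) × 0.45 = 0.032175
enhancement: 0.5 × 0.15 × (1−0.7) × 0.3 = 0.00675
question: 0.3 × 0.6 × (1−0.8) × 0.6 = 0.0216
Highest score → defect.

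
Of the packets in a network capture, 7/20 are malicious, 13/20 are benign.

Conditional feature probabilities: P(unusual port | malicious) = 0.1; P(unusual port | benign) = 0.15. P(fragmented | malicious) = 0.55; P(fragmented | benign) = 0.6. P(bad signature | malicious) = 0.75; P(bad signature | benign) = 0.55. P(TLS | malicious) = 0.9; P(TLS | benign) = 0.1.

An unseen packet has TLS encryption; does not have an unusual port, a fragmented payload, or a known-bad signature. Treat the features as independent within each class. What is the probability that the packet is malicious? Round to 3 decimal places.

0.762

malicious: 0.35 × (1−0.1) × (1−0.55) × (1−0.75) × 0.9 = 0.03189375
benign: 0.65 × (1−0.15) × (1−0.6) × (1−0.55) × 0.1 = 0.009945
P(malicious | x) = 0.03189375 / 0.04183875 ≈ 0.762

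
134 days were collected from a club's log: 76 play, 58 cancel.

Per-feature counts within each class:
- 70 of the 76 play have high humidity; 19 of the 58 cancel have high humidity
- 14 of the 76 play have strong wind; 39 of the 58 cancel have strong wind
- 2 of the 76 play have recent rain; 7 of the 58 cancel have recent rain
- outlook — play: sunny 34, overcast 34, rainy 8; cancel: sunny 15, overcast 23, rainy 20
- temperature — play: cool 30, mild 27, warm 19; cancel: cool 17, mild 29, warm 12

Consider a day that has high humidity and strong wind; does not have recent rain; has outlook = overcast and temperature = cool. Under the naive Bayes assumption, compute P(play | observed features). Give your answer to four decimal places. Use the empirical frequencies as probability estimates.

0.6294

play: (76/134) × (70/76) × (14/76) × (74/76) × (34/76) × (30/76) ≈ 0.0165462
cancel: (58/134) × (19/58) × (39/58) × (51/58) × (23/58) × (17/58) ≈ 0.00974425
P(play | x) = 0.0165462 / 0.02629045 ≈ 0.6294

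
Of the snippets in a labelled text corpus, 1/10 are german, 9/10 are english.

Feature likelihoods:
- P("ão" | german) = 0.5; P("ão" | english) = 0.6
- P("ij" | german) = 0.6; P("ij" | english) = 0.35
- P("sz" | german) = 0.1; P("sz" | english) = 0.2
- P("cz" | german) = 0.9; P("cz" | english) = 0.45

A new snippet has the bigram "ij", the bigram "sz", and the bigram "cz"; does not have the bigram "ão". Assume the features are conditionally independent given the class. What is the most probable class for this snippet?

english

german: 0.1 × (1−0.5) × 0.6 × 0.1 × 0.9 = 0.0027
english: 0.9 × (1−0.6) × 0.35 × 0.2 × 0.45 = 0.01134
Highest score → english.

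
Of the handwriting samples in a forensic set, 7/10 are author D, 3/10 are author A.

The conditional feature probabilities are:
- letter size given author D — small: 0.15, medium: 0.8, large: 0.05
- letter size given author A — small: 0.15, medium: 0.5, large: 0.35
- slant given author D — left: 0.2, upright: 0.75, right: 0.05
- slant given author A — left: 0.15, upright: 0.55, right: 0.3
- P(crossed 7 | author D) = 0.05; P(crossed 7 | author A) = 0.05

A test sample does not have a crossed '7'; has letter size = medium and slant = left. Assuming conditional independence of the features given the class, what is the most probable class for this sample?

author D

author D: 0.7 × 0.8 × 0.2 × (1−0.05) = 0.1064
author A: 0.3 × 0.5 × 0.15 × (1−0.05) = 0.021375
Highest score → author D.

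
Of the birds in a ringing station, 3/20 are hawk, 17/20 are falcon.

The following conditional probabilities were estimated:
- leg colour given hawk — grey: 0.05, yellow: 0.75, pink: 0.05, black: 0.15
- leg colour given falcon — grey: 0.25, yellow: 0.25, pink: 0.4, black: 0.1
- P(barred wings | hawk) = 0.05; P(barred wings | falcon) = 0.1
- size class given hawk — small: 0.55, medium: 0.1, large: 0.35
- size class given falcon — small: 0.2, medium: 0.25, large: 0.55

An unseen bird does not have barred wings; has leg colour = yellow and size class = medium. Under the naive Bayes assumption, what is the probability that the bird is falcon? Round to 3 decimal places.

hawk: 0.15 × 0.75 × (1−0.05) × 0.1 = 0.0106875
falcon: 0.85 × 0.25 × (1−0.1) × 0.25 = 0.0478125
P(falcon | x) = 0.0478125 / 0.0585 ≈ 0.817

0.817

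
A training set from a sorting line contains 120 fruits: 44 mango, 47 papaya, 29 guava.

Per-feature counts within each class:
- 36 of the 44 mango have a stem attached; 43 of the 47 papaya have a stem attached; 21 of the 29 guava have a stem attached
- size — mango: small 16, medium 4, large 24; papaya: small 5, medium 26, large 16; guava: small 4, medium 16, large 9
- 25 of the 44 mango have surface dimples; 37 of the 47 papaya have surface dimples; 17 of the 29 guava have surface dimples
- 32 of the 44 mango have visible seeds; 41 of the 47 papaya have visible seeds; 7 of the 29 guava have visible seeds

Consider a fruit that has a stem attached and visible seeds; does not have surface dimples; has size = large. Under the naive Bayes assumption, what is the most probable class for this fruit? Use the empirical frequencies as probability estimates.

mango

mango: (44/120) × (36/44) × (24/44) × (19/44) × (32/44) ≈ 0.0513899
papaya: (47/120) × (43/47) × (16/47) × (10/47) × (41/47) ≈ 0.0226411
guava: (29/120) × (21/29) × (9/29) × (12/29) × (7/29) ≈ 0.00542458
Highest score → mango.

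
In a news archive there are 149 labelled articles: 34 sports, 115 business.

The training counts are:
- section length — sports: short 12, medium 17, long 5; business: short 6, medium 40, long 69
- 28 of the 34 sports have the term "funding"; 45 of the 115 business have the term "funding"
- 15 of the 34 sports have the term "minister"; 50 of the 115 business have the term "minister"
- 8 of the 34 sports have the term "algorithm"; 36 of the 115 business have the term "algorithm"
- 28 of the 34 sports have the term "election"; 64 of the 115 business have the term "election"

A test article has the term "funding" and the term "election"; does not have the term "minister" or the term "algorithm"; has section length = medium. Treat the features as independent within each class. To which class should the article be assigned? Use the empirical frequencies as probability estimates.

sports

sports: (34/149) × (17/34) × (28/34) × (19/34) × (26/34) × (28/34) ≈ 0.0330666
business: (115/149) × (40/115) × (45/115) × (65/115) × (79/115) × (64/115) ≈ 0.0226994
Highest score → sports.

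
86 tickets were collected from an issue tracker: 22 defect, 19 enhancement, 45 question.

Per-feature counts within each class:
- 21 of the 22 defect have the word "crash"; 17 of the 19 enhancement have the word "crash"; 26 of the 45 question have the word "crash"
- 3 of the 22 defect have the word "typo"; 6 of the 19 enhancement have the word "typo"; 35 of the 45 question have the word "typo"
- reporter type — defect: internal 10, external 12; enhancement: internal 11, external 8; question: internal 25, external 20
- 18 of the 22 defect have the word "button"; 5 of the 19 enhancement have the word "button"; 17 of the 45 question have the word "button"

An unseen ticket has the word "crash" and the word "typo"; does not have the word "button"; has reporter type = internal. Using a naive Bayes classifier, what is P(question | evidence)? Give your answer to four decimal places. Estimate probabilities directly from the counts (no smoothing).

defect: (22/86) × (21/22) × (3/22) × (10/22) × (4/22) ≈ 0.00275191
enhancement: (19/86) × (17/19) × (6/19) × (11/19) × (14/19) ≈ 0.0266294
question: (45/86) × (26/45) × (35/45) × (25/45) × (28/45) ≈ 0.0812837
P(question | x) = 0.0812837 / 0.11066501 ≈ 0.7345

0.7345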